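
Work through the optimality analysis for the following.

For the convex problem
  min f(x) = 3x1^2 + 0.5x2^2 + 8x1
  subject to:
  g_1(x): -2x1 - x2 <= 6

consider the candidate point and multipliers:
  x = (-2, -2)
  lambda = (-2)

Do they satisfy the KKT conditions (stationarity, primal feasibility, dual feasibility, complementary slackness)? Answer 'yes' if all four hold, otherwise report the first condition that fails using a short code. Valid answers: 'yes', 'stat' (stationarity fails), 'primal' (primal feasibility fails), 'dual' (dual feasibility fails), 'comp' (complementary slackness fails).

Gradient of f: grad f(x) = Q x + c = (-4, -2)
Constraint values g_i(x) = a_i^T x - b_i:
  g_1((-2, -2)) = 0
Stationarity residual: grad f(x) + sum_i lambda_i a_i = (0, 0)
  -> stationarity OK
Primal feasibility (all g_i <= 0): OK
Dual feasibility (all lambda_i >= 0): FAILS
Complementary slackness (lambda_i * g_i(x) = 0 for all i): OK

Verdict: the first failing condition is dual_feasibility -> dual.

dual


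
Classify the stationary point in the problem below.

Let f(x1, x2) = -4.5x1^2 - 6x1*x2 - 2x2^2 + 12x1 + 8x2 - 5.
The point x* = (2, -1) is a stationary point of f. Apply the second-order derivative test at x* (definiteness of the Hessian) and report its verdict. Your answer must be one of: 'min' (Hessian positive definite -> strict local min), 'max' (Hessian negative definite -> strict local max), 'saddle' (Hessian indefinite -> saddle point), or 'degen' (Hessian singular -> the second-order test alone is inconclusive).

Compute the Hessian H = grad^2 f:
  H = [[-9, -6], [-6, -4]]
Verify stationarity: grad f(x*) = H x* + g = (0, 0).
Eigenvalues of H: -13, 0.
H has a zero eigenvalue (singular; negative semidefinite but not definite), so H is neither positive definite, negative definite, nor indefinite. The second-order test alone is inconclusive -> degen.
(Indeed, f is constant along the null direction of H through x*, so x* is not a strict local extremum.)

degen


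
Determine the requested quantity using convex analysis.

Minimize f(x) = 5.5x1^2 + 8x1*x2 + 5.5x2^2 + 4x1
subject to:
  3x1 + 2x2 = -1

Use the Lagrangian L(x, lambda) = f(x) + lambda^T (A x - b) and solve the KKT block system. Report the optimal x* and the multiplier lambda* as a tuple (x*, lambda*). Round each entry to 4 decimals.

Form the Lagrangian:
  L(x, lambda) = (1/2) x^T Q x + c^T x + lambda^T (A x - b)
Stationarity (grad_x L = 0): Q x + c + A^T lambda = 0.
Primal feasibility: A x = b.

This gives the KKT block system:
  [ Q   A^T ] [ x     ]   [-c ]
  [ A    0  ] [ lambda ] = [ b ]

Solving the linear system:
  x*      = (-0.7021, 0.5532)
  lambda* = (-0.234)
  f(x*)   = -1.5213

x* = (-0.7021, 0.5532), lambda* = (-0.234)


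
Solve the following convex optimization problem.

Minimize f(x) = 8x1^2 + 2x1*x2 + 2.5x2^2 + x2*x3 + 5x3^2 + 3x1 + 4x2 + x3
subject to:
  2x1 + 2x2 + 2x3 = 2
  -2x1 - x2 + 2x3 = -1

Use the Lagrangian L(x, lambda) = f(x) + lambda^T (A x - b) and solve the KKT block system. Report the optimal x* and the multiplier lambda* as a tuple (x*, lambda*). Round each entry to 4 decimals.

Form the Lagrangian:
  L(x, lambda) = (1/2) x^T Q x + c^T x + lambda^T (A x - b)
Stationarity (grad_x L = 0): Q x + c + A^T lambda = 0.
Primal feasibility: A x = b.

This gives the KKT block system:
  [ Q   A^T ] [ x     ]   [-c ]
  [ A    0  ] [ lambda ] = [ b ]

Solving the linear system:
  x*      = (0.3202, 0.573, 0.1067)
  lambda* = (-2.9775, 1.6573)
  f(x*)   = 5.486

x* = (0.3202, 0.573, 0.1067), lambda* = (-2.9775, 1.6573)


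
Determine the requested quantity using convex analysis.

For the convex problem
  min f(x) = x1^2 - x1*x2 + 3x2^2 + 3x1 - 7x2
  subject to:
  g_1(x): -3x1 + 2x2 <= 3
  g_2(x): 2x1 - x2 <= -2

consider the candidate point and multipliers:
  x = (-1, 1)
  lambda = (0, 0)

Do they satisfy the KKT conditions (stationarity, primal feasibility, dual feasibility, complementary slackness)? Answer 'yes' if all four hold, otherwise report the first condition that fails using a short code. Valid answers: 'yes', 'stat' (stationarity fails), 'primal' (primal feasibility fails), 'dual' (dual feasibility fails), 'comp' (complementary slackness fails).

Gradient of f: grad f(x) = Q x + c = (0, 0)
Constraint values g_i(x) = a_i^T x - b_i:
  g_1((-1, 1)) = 2
  g_2((-1, 1)) = -1
Stationarity residual: grad f(x) + sum_i lambda_i a_i = (0, 0)
  -> stationarity OK
Primal feasibility (all g_i <= 0): FAILS
Dual feasibility (all lambda_i >= 0): OK
Complementary slackness (lambda_i * g_i(x) = 0 for all i): OK

Verdict: the first failing condition is primal_feasibility -> primal.

primal


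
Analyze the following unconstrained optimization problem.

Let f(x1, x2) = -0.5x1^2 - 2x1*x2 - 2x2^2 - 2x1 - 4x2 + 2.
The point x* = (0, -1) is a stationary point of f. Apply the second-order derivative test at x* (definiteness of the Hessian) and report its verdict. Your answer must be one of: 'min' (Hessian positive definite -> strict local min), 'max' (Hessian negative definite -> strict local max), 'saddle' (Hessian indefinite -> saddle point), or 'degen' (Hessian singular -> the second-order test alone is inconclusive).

Compute the Hessian H = grad^2 f:
  H = [[-1, -2], [-2, -4]]
Verify stationarity: grad f(x*) = H x* + g = (0, 0).
Eigenvalues of H: -5, 0.
H has a zero eigenvalue (singular; negative semidefinite but not definite), so H is neither positive definite, negative definite, nor indefinite. The second-order test alone is inconclusive -> degen.
(Indeed, f is constant along the null direction of H through x*, so x* is not a strict local extremum.)

degen


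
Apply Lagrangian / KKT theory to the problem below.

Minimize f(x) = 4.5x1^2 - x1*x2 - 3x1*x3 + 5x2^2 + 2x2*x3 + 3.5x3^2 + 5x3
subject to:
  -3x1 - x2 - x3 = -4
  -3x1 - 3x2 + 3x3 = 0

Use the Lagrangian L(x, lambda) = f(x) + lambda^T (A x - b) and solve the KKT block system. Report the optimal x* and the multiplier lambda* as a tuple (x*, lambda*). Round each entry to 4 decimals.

Form the Lagrangian:
  L(x, lambda) = (1/2) x^T Q x + c^T x + lambda^T (A x - b)
Stationarity (grad_x L = 0): Q x + c + A^T lambda = 0.
Primal feasibility: A x = b.

This gives the KKT block system:
  [ Q   A^T ] [ x     ]   [-c ]
  [ A    0  ] [ lambda ] = [ b ]

Solving the linear system:
  x*      = (1.0676, -0.1351, 0.9324)
  lambda* = (3.75, -1.4347)
  f(x*)   = 9.8311

x* = (1.0676, -0.1351, 0.9324), lambda* = (3.75, -1.4347)


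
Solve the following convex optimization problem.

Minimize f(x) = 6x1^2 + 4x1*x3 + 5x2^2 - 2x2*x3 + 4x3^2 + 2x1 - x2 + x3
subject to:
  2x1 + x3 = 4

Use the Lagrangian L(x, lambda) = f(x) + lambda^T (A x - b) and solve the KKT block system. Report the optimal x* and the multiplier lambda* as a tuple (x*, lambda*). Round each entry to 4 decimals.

Form the Lagrangian:
  L(x, lambda) = (1/2) x^T Q x + c^T x + lambda^T (A x - b)
Stationarity (grad_x L = 0): Q x + c + A^T lambda = 0.
Primal feasibility: A x = b.

This gives the KKT block system:
  [ Q   A^T ] [ x     ]   [-c ]
  [ A    0  ] [ lambda ] = [ b ]

Solving the linear system:
  x*      = (1.6818, 0.2273, 0.6364)
  lambda* = (-12.3636)
  f(x*)   = 26.6136

x* = (1.6818, 0.2273, 0.6364), lambda* = (-12.3636)


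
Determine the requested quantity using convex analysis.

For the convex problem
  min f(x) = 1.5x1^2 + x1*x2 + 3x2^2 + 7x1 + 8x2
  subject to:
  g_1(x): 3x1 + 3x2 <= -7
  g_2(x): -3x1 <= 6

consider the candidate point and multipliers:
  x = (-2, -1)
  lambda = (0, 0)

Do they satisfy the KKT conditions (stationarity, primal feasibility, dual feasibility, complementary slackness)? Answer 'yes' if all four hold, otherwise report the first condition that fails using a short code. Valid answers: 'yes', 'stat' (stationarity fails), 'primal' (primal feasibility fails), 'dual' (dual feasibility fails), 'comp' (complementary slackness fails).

Gradient of f: grad f(x) = Q x + c = (0, 0)
Constraint values g_i(x) = a_i^T x - b_i:
  g_1((-2, -1)) = -2
  g_2((-2, -1)) = 0
Stationarity residual: grad f(x) + sum_i lambda_i a_i = (0, 0)
  -> stationarity OK
Primal feasibility (all g_i <= 0): OK
Dual feasibility (all lambda_i >= 0): OK
Complementary slackness (lambda_i * g_i(x) = 0 for all i): OK

Verdict: yes, KKT holds.

yes


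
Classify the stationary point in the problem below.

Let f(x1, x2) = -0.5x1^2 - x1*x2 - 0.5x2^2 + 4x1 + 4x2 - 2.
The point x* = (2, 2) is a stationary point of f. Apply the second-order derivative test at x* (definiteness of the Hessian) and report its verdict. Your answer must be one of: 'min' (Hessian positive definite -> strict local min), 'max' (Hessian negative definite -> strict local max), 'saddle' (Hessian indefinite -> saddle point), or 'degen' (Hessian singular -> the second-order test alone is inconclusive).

Compute the Hessian H = grad^2 f:
  H = [[-1, -1], [-1, -1]]
Verify stationarity: grad f(x*) = H x* + g = (0, 0).
Eigenvalues of H: -2, 0.
H has a zero eigenvalue (singular; negative semidefinite but not definite), so H is neither positive definite, negative definite, nor indefinite. The second-order test alone is inconclusive -> degen.
(Indeed, f is constant along the null direction of H through x*, so x* is not a strict local extremum.)

degen


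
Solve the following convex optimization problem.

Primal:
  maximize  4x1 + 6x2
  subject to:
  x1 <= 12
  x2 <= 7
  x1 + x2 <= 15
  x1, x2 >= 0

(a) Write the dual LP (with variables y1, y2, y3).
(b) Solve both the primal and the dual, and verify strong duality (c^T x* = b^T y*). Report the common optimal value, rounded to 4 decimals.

The standard primal-dual pair for 'max c^T x s.t. A x <= b, x >= 0' is:
  Dual:  min b^T y  s.t.  A^T y >= c,  y >= 0.

So the dual LP is:
  minimize  12y1 + 7y2 + 15y3
  subject to:
    y1 + y3 >= 4
    y2 + y3 >= 6
    y1, y2, y3 >= 0

Solving the primal: x* = (8, 7).
  primal value c^T x* = 74.
Solving the dual: y* = (0, 2, 4).
  dual value b^T y* = 74.
Strong duality: c^T x* = b^T y*. Confirmed.

74


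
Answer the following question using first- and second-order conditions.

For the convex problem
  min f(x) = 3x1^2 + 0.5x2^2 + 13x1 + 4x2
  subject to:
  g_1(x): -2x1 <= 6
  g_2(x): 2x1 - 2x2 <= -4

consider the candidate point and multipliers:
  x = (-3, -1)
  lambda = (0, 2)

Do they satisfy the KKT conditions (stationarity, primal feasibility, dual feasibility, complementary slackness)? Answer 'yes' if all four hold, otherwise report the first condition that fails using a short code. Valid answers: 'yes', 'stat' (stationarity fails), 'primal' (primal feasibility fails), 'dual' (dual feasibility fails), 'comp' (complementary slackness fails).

Gradient of f: grad f(x) = Q x + c = (-5, 3)
Constraint values g_i(x) = a_i^T x - b_i:
  g_1((-3, -1)) = 0
  g_2((-3, -1)) = 0
Stationarity residual: grad f(x) + sum_i lambda_i a_i = (-1, -1)
  -> stationarity FAILS
Primal feasibility (all g_i <= 0): OK
Dual feasibility (all lambda_i >= 0): OK
Complementary slackness (lambda_i * g_i(x) = 0 for all i): OK

Verdict: the first failing condition is stationarity -> stat.

stat


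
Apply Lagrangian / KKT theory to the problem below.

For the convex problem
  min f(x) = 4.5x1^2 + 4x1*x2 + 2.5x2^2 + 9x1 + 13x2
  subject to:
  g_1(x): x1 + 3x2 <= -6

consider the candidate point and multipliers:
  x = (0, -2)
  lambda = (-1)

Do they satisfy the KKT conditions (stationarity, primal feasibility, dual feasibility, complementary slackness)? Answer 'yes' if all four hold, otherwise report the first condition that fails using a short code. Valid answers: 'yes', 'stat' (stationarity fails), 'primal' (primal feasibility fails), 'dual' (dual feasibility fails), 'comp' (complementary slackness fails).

Gradient of f: grad f(x) = Q x + c = (1, 3)
Constraint values g_i(x) = a_i^T x - b_i:
  g_1((0, -2)) = 0
Stationarity residual: grad f(x) + sum_i lambda_i a_i = (0, 0)
  -> stationarity OK
Primal feasibility (all g_i <= 0): OK
Dual feasibility (all lambda_i >= 0): FAILS
Complementary slackness (lambda_i * g_i(x) = 0 for all i): OK

Verdict: the first failing condition is dual_feasibility -> dual.

dual


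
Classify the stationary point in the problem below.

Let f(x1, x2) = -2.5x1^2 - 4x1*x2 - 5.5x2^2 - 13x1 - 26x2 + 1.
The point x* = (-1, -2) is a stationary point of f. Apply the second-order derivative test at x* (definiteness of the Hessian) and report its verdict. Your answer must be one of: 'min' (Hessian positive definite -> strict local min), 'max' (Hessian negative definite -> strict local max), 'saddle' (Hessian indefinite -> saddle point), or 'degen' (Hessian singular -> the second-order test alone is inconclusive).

Compute the Hessian H = grad^2 f:
  H = [[-5, -4], [-4, -11]]
Verify stationarity: grad f(x*) = H x* + g = (0, 0).
Eigenvalues of H: -13, -3.
Both eigenvalues < 0, so H is negative definite -> x* is a strict local max.

max


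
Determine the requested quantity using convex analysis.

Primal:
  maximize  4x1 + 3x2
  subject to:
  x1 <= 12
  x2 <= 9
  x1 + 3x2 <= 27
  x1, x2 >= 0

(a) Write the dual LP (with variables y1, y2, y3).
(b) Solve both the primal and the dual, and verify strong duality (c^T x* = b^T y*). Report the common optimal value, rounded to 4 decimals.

The standard primal-dual pair for 'max c^T x s.t. A x <= b, x >= 0' is:
  Dual:  min b^T y  s.t.  A^T y >= c,  y >= 0.

So the dual LP is:
  minimize  12y1 + 9y2 + 27y3
  subject to:
    y1 + y3 >= 4
    y2 + 3y3 >= 3
    y1, y2, y3 >= 0

Solving the primal: x* = (12, 5).
  primal value c^T x* = 63.
Solving the dual: y* = (3, 0, 1).
  dual value b^T y* = 63.
Strong duality: c^T x* = b^T y*. Confirmed.

63


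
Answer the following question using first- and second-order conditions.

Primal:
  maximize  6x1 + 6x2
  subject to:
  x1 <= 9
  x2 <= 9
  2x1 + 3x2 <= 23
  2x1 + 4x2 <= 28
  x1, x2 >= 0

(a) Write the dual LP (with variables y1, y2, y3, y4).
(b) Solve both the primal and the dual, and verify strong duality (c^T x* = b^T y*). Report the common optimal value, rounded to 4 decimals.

The standard primal-dual pair for 'max c^T x s.t. A x <= b, x >= 0' is:
  Dual:  min b^T y  s.t.  A^T y >= c,  y >= 0.

So the dual LP is:
  minimize  9y1 + 9y2 + 23y3 + 28y4
  subject to:
    y1 + 2y3 + 2y4 >= 6
    y2 + 3y3 + 4y4 >= 6
    y1, y2, y3, y4 >= 0

Solving the primal: x* = (9, 1.6667).
  primal value c^T x* = 64.
Solving the dual: y* = (2, 0, 2, 0).
  dual value b^T y* = 64.
Strong duality: c^T x* = b^T y*. Confirmed.

64


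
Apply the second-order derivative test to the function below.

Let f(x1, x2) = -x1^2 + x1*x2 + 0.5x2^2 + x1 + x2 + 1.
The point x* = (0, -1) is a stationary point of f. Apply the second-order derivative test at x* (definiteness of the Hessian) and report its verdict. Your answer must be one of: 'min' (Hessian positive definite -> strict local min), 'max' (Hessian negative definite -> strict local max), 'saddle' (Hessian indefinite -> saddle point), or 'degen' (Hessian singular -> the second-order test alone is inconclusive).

Compute the Hessian H = grad^2 f:
  H = [[-2, 1], [1, 1]]
Verify stationarity: grad f(x*) = H x* + g = (0, 0).
Eigenvalues of H: -2.3028, 1.3028.
Eigenvalues have mixed signs, so H is indefinite -> x* is a saddle point.

saddle


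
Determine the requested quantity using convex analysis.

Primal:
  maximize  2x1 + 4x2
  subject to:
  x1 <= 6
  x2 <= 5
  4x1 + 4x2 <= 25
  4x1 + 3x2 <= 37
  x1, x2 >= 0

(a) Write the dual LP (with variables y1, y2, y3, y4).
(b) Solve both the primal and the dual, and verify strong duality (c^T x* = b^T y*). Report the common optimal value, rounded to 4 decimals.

The standard primal-dual pair for 'max c^T x s.t. A x <= b, x >= 0' is:
  Dual:  min b^T y  s.t.  A^T y >= c,  y >= 0.

So the dual LP is:
  minimize  6y1 + 5y2 + 25y3 + 37y4
  subject to:
    y1 + 4y3 + 4y4 >= 2
    y2 + 4y3 + 3y4 >= 4
    y1, y2, y3, y4 >= 0

Solving the primal: x* = (1.25, 5).
  primal value c^T x* = 22.5.
Solving the dual: y* = (0, 2, 0.5, 0).
  dual value b^T y* = 22.5.
Strong duality: c^T x* = b^T y*. Confirmed.

22.5


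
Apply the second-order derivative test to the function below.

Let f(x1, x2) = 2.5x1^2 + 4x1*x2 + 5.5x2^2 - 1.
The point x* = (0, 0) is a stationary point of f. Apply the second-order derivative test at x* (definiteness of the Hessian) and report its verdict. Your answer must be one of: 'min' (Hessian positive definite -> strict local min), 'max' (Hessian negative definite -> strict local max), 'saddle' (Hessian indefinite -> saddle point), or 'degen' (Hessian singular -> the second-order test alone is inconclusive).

Compute the Hessian H = grad^2 f:
  H = [[5, 4], [4, 11]]
Verify stationarity: grad f(x*) = H x* + g = (0, 0).
Eigenvalues of H: 3, 13.
Both eigenvalues > 0, so H is positive definite -> x* is a strict local min.

min


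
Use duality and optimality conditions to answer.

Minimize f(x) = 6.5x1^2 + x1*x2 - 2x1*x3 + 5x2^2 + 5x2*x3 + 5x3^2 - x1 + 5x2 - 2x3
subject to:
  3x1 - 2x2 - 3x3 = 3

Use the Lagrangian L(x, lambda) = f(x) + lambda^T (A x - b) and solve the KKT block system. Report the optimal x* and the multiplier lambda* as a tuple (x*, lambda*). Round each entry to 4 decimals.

Form the Lagrangian:
  L(x, lambda) = (1/2) x^T Q x + c^T x + lambda^T (A x - b)
Stationarity (grad_x L = 0): Q x + c + A^T lambda = 0.
Primal feasibility: A x = b.

This gives the KKT block system:
  [ Q   A^T ] [ x     ]   [-c ]
  [ A    0  ] [ lambda ] = [ b ]

Solving the linear system:
  x*      = (0.6169, -1.0814, 0.3379)
  lambda* = (-1.7541)
  f(x*)   = -0.7187

x* = (0.6169, -1.0814, 0.3379), lambda* = (-1.7541)


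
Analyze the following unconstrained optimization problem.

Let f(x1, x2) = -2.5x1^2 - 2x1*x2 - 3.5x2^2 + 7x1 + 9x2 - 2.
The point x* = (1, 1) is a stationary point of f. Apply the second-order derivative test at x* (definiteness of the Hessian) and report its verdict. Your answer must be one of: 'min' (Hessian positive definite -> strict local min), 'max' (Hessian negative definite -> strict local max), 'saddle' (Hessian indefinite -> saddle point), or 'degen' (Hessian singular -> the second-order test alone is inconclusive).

Compute the Hessian H = grad^2 f:
  H = [[-5, -2], [-2, -7]]
Verify stationarity: grad f(x*) = H x* + g = (0, 0).
Eigenvalues of H: -8.2361, -3.7639.
Both eigenvalues < 0, so H is negative definite -> x* is a strict local max.

max


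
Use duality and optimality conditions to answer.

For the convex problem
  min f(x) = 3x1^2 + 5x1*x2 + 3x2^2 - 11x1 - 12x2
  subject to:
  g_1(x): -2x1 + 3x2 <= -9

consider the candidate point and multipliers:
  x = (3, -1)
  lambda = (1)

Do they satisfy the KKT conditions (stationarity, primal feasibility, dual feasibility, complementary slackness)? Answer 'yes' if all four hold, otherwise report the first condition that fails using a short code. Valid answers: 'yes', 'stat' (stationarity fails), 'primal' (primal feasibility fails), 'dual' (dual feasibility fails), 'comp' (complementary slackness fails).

Gradient of f: grad f(x) = Q x + c = (2, -3)
Constraint values g_i(x) = a_i^T x - b_i:
  g_1((3, -1)) = 0
Stationarity residual: grad f(x) + sum_i lambda_i a_i = (0, 0)
  -> stationarity OK
Primal feasibility (all g_i <= 0): OK
Dual feasibility (all lambda_i >= 0): OK
Complementary slackness (lambda_i * g_i(x) = 0 for all i): OK

Verdict: yes, KKT holds.

yes


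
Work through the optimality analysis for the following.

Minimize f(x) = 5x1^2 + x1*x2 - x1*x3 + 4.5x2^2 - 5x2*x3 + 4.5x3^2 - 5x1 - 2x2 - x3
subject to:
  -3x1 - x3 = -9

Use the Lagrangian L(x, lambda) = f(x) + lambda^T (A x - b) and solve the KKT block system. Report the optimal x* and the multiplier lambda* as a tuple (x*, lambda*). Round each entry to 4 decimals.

Form the Lagrangian:
  L(x, lambda) = (1/2) x^T Q x + c^T x + lambda^T (A x - b)
Stationarity (grad_x L = 0): Q x + c + A^T lambda = 0.
Primal feasibility: A x = b.

This gives the KKT block system:
  [ Q   A^T ] [ x     ]   [-c ]
  [ A    0  ] [ lambda ] = [ b ]

Solving the linear system:
  x*      = (2.4862, 0.8023, 1.5413)
  lambda* = (6.3744)
  f(x*)   = 20.8963

x* = (2.4862, 0.8023, 1.5413), lambda* = (6.3744)


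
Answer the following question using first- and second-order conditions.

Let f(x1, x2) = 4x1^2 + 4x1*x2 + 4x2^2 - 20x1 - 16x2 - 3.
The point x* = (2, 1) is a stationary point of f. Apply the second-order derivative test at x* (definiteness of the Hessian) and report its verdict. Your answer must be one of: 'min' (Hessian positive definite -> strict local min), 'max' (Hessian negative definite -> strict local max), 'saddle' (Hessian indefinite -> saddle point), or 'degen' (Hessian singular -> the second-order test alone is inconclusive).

Compute the Hessian H = grad^2 f:
  H = [[8, 4], [4, 8]]
Verify stationarity: grad f(x*) = H x* + g = (0, 0).
Eigenvalues of H: 4, 12.
Both eigenvalues > 0, so H is positive definite -> x* is a strict local min.

min


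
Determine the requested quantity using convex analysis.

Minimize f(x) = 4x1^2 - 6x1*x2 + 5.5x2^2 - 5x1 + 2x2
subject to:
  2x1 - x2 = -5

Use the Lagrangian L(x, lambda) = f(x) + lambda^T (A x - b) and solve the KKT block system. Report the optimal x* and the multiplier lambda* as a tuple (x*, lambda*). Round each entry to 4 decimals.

Form the Lagrangian:
  L(x, lambda) = (1/2) x^T Q x + c^T x + lambda^T (A x - b)
Stationarity (grad_x L = 0): Q x + c + A^T lambda = 0.
Primal feasibility: A x = b.

This gives the KKT block system:
  [ Q   A^T ] [ x     ]   [-c ]
  [ A    0  ] [ lambda ] = [ b ]

Solving the linear system:
  x*      = (-2.8214, -0.6429)
  lambda* = (11.8571)
  f(x*)   = 36.0536

x* = (-2.8214, -0.6429), lambda* = (11.8571)


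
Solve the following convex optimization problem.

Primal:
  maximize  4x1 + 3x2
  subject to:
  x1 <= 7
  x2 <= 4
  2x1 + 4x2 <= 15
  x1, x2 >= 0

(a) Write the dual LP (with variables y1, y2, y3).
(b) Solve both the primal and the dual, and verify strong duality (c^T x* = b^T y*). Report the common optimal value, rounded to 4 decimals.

The standard primal-dual pair for 'max c^T x s.t. A x <= b, x >= 0' is:
  Dual:  min b^T y  s.t.  A^T y >= c,  y >= 0.

So the dual LP is:
  minimize  7y1 + 4y2 + 15y3
  subject to:
    y1 + 2y3 >= 4
    y2 + 4y3 >= 3
    y1, y2, y3 >= 0

Solving the primal: x* = (7, 0.25).
  primal value c^T x* = 28.75.
Solving the dual: y* = (2.5, 0, 0.75).
  dual value b^T y* = 28.75.
Strong duality: c^T x* = b^T y*. Confirmed.

28.75


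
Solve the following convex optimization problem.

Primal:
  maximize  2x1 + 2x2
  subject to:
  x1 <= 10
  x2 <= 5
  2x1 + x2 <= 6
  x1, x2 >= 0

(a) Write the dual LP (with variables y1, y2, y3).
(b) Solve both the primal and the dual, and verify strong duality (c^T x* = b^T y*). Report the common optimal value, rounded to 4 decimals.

The standard primal-dual pair for 'max c^T x s.t. A x <= b, x >= 0' is:
  Dual:  min b^T y  s.t.  A^T y >= c,  y >= 0.

So the dual LP is:
  minimize  10y1 + 5y2 + 6y3
  subject to:
    y1 + 2y3 >= 2
    y2 + y3 >= 2
    y1, y2, y3 >= 0

Solving the primal: x* = (0.5, 5).
  primal value c^T x* = 11.
Solving the dual: y* = (0, 1, 1).
  dual value b^T y* = 11.
Strong duality: c^T x* = b^T y*. Confirmed.

11


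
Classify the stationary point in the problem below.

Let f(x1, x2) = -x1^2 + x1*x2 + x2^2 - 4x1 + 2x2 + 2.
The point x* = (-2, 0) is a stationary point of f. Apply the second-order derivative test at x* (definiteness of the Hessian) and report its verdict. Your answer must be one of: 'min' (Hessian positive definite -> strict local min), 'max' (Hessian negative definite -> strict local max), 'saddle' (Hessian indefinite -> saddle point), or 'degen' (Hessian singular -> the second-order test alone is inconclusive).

Compute the Hessian H = grad^2 f:
  H = [[-2, 1], [1, 2]]
Verify stationarity: grad f(x*) = H x* + g = (0, 0).
Eigenvalues of H: -2.2361, 2.2361.
Eigenvalues have mixed signs, so H is indefinite -> x* is a saddle point.

saddle


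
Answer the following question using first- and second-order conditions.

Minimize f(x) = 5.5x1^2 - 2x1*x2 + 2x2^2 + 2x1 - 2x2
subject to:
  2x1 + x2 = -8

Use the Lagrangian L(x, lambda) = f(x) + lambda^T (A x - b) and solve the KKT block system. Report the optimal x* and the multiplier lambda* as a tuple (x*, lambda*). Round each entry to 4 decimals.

Form the Lagrangian:
  L(x, lambda) = (1/2) x^T Q x + c^T x + lambda^T (A x - b)
Stationarity (grad_x L = 0): Q x + c + A^T lambda = 0.
Primal feasibility: A x = b.

This gives the KKT block system:
  [ Q   A^T ] [ x     ]   [-c ]
  [ A    0  ] [ lambda ] = [ b ]

Solving the linear system:
  x*      = (-2.4571, -3.0857)
  lambda* = (9.4286)
  f(x*)   = 38.3429

x* = (-2.4571, -3.0857), lambda* = (9.4286)


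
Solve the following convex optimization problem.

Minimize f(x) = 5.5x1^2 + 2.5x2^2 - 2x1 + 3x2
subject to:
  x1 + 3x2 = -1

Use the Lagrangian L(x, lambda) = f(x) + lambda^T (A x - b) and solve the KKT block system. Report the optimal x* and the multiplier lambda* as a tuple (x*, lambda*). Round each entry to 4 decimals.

Form the Lagrangian:
  L(x, lambda) = (1/2) x^T Q x + c^T x + lambda^T (A x - b)
Stationarity (grad_x L = 0): Q x + c + A^T lambda = 0.
Primal feasibility: A x = b.

This gives the KKT block system:
  [ Q   A^T ] [ x     ]   [-c ]
  [ A    0  ] [ lambda ] = [ b ]

Solving the linear system:
  x*      = (0.2115, -0.4038)
  lambda* = (-0.3269)
  f(x*)   = -0.9808

x* = (0.2115, -0.4038), lambda* = (-0.3269)


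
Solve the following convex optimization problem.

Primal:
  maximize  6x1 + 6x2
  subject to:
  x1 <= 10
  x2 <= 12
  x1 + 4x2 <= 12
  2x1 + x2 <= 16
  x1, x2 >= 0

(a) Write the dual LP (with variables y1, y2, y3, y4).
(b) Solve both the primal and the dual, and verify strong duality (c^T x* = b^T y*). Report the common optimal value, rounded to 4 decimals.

The standard primal-dual pair for 'max c^T x s.t. A x <= b, x >= 0' is:
  Dual:  min b^T y  s.t.  A^T y >= c,  y >= 0.

So the dual LP is:
  minimize  10y1 + 12y2 + 12y3 + 16y4
  subject to:
    y1 + y3 + 2y4 >= 6
    y2 + 4y3 + y4 >= 6
    y1, y2, y3, y4 >= 0

Solving the primal: x* = (7.4286, 1.1429).
  primal value c^T x* = 51.4286.
Solving the dual: y* = (0, 0, 0.8571, 2.5714).
  dual value b^T y* = 51.4286.
Strong duality: c^T x* = b^T y*. Confirmed.

51.4286


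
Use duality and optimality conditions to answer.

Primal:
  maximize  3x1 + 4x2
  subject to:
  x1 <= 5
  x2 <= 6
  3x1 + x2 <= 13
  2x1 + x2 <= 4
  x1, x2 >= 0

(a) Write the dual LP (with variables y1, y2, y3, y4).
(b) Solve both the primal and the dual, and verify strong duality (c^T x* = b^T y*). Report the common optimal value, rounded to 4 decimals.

The standard primal-dual pair for 'max c^T x s.t. A x <= b, x >= 0' is:
  Dual:  min b^T y  s.t.  A^T y >= c,  y >= 0.

So the dual LP is:
  minimize  5y1 + 6y2 + 13y3 + 4y4
  subject to:
    y1 + 3y3 + 2y4 >= 3
    y2 + y3 + y4 >= 4
    y1, y2, y3, y4 >= 0

Solving the primal: x* = (0, 4).
  primal value c^T x* = 16.
Solving the dual: y* = (0, 0, 0, 4).
  dual value b^T y* = 16.
Strong duality: c^T x* = b^T y*. Confirmed.

16


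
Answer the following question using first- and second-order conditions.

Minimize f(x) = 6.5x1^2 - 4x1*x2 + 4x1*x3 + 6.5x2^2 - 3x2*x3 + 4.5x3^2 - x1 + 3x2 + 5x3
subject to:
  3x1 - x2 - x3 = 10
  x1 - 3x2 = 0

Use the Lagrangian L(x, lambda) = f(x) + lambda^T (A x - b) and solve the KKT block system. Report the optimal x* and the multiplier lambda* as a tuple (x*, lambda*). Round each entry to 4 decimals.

Form the Lagrangian:
  L(x, lambda) = (1/2) x^T Q x + c^T x + lambda^T (A x - b)
Stationarity (grad_x L = 0): Q x + c + A^T lambda = 0.
Primal feasibility: A x = b.

This gives the KKT block system:
  [ Q   A^T ] [ x     ]   [-c ]
  [ A    0  ] [ lambda ] = [ b ]

Solving the linear system:
  x*      = (2.7966, 0.9322, -2.5424)
  lambda* = (-9.4915, 7.0169)
  f(x*)   = 41.1017

x* = (2.7966, 0.9322, -2.5424), lambda* = (-9.4915, 7.0169)


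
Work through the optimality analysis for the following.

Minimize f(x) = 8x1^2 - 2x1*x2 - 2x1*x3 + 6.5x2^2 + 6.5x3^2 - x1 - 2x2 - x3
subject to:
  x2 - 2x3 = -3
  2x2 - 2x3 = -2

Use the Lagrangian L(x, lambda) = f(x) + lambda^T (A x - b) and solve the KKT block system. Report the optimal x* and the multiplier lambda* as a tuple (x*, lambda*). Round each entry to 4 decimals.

Form the Lagrangian:
  L(x, lambda) = (1/2) x^T Q x + c^T x + lambda^T (A x - b)
Stationarity (grad_x L = 0): Q x + c + A^T lambda = 0.
Primal feasibility: A x = b.

This gives the KKT block system:
  [ Q   A^T ] [ x     ]   [-c ]
  [ A    0  ] [ lambda ] = [ b ]

Solving the linear system:
  x*      = (0.4375, 1, 2)
  lambda* = (34.25, -22.1875)
  f(x*)   = 26.9687

x* = (0.4375, 1, 2), lambda* = (34.25, -22.1875)


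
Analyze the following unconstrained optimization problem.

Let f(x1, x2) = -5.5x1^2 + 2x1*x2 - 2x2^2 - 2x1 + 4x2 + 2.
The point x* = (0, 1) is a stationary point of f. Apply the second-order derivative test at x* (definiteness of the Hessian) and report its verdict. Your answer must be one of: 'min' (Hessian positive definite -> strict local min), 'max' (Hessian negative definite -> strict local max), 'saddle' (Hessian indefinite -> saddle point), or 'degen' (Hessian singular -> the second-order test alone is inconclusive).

Compute the Hessian H = grad^2 f:
  H = [[-11, 2], [2, -4]]
Verify stationarity: grad f(x*) = H x* + g = (0, 0).
Eigenvalues of H: -11.5311, -3.4689.
Both eigenvalues < 0, so H is negative definite -> x* is a strict local max.

max


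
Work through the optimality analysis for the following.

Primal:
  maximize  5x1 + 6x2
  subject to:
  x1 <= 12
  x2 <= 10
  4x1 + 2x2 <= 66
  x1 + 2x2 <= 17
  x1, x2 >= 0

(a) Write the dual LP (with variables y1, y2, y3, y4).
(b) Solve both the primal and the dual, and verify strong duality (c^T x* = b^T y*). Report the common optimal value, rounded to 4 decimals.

The standard primal-dual pair for 'max c^T x s.t. A x <= b, x >= 0' is:
  Dual:  min b^T y  s.t.  A^T y >= c,  y >= 0.

So the dual LP is:
  minimize  12y1 + 10y2 + 66y3 + 17y4
  subject to:
    y1 + 4y3 + y4 >= 5
    y2 + 2y3 + 2y4 >= 6
    y1, y2, y3, y4 >= 0

Solving the primal: x* = (12, 2.5).
  primal value c^T x* = 75.
Solving the dual: y* = (2, 0, 0, 3).
  dual value b^T y* = 75.
Strong duality: c^T x* = b^T y*. Confirmed.

75


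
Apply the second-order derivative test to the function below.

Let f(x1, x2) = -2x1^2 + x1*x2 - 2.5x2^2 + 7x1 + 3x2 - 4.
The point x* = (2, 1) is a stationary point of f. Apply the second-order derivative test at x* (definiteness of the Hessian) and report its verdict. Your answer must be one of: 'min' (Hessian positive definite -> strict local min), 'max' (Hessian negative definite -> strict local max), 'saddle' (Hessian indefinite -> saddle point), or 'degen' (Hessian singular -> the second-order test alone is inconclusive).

Compute the Hessian H = grad^2 f:
  H = [[-4, 1], [1, -5]]
Verify stationarity: grad f(x*) = H x* + g = (0, 0).
Eigenvalues of H: -5.618, -3.382.
Both eigenvalues < 0, so H is negative definite -> x* is a strict local max.

max


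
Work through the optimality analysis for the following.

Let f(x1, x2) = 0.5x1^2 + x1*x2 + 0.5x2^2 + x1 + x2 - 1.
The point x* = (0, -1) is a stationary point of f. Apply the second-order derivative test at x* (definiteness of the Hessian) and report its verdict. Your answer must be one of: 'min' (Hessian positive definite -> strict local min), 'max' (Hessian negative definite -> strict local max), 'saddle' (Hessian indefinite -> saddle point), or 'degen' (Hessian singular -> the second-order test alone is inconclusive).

Compute the Hessian H = grad^2 f:
  H = [[1, 1], [1, 1]]
Verify stationarity: grad f(x*) = H x* + g = (0, 0).
Eigenvalues of H: 0, 2.
H has a zero eigenvalue (singular; positive semidefinite but not definite), so H is neither positive definite, negative definite, nor indefinite. The second-order test alone is inconclusive -> degen.
(Indeed, f is constant along the null direction of H through x*, so x* is not a strict local extremum.)

degen


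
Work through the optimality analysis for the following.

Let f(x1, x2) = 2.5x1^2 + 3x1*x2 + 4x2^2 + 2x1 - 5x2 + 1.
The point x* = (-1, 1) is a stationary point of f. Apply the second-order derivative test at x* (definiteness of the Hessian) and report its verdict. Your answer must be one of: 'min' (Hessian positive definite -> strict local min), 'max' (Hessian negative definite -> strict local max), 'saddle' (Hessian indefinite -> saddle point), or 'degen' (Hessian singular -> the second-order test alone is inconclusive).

Compute the Hessian H = grad^2 f:
  H = [[5, 3], [3, 8]]
Verify stationarity: grad f(x*) = H x* + g = (0, 0).
Eigenvalues of H: 3.1459, 9.8541.
Both eigenvalues > 0, so H is positive definite -> x* is a strict local min.

min


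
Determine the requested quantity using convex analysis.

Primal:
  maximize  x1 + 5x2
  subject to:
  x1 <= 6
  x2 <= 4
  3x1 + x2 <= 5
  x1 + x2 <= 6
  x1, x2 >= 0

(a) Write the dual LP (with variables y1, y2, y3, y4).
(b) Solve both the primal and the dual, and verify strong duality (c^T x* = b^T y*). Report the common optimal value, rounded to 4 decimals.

The standard primal-dual pair for 'max c^T x s.t. A x <= b, x >= 0' is:
  Dual:  min b^T y  s.t.  A^T y >= c,  y >= 0.

So the dual LP is:
  minimize  6y1 + 4y2 + 5y3 + 6y4
  subject to:
    y1 + 3y3 + y4 >= 1
    y2 + y3 + y4 >= 5
    y1, y2, y3, y4 >= 0

Solving the primal: x* = (0.3333, 4).
  primal value c^T x* = 20.3333.
Solving the dual: y* = (0, 4.6667, 0.3333, 0).
  dual value b^T y* = 20.3333.
Strong duality: c^T x* = b^T y*. Confirmed.

20.3333


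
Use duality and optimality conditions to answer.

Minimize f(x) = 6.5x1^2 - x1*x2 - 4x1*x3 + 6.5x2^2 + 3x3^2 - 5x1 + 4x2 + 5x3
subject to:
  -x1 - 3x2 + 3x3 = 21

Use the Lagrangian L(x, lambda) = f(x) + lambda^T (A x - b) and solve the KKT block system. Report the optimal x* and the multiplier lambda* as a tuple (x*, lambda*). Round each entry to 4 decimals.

Form the Lagrangian:
  L(x, lambda) = (1/2) x^T Q x + c^T x + lambda^T (A x - b)
Stationarity (grad_x L = 0): Q x + c + A^T lambda = 0.
Primal feasibility: A x = b.

This gives the KKT block system:
  [ Q   A^T ] [ x     ]   [-c ]
  [ A    0  ] [ lambda ] = [ b ]

Solving the linear system:
  x*      = (0.8817, -2.545, 4.7489)
  lambda* = (-9.9889)
  f(x*)   = 109.4614

x* = (0.8817, -2.545, 4.7489), lambda* = (-9.9889)


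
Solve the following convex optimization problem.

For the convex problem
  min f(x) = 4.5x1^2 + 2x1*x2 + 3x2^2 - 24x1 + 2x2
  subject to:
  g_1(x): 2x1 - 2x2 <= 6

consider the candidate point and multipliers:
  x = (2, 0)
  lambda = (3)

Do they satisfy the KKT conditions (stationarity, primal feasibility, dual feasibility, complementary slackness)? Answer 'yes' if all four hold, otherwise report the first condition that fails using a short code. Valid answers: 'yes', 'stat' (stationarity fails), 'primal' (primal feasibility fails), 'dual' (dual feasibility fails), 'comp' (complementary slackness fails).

Gradient of f: grad f(x) = Q x + c = (-6, 6)
Constraint values g_i(x) = a_i^T x - b_i:
  g_1((2, 0)) = -2
Stationarity residual: grad f(x) + sum_i lambda_i a_i = (0, 0)
  -> stationarity OK
Primal feasibility (all g_i <= 0): OK
Dual feasibility (all lambda_i >= 0): OK
Complementary slackness (lambda_i * g_i(x) = 0 for all i): FAILS

Verdict: the first failing condition is complementary_slackness -> comp.

comp


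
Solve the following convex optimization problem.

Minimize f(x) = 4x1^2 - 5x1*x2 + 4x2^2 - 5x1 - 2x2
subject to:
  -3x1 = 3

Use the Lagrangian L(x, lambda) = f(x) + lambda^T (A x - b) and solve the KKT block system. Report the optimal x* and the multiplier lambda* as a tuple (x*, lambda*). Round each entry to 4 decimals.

Form the Lagrangian:
  L(x, lambda) = (1/2) x^T Q x + c^T x + lambda^T (A x - b)
Stationarity (grad_x L = 0): Q x + c + A^T lambda = 0.
Primal feasibility: A x = b.

This gives the KKT block system:
  [ Q   A^T ] [ x     ]   [-c ]
  [ A    0  ] [ lambda ] = [ b ]

Solving the linear system:
  x*      = (-1, -0.375)
  lambda* = (-3.7083)
  f(x*)   = 8.4375

x* = (-1, -0.375), lambda* = (-3.7083)


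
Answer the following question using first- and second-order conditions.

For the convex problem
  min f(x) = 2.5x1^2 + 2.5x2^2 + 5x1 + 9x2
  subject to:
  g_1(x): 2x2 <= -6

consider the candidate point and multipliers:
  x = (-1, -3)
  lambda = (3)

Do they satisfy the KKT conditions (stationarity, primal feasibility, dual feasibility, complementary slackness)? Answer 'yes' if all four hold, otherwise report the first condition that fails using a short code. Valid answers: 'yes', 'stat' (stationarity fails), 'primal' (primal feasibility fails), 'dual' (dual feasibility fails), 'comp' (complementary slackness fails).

Gradient of f: grad f(x) = Q x + c = (0, -6)
Constraint values g_i(x) = a_i^T x - b_i:
  g_1((-1, -3)) = 0
Stationarity residual: grad f(x) + sum_i lambda_i a_i = (0, 0)
  -> stationarity OK
Primal feasibility (all g_i <= 0): OK
Dual feasibility (all lambda_i >= 0): OK
Complementary slackness (lambda_i * g_i(x) = 0 for all i): OK

Verdict: yes, KKT holds.

yes


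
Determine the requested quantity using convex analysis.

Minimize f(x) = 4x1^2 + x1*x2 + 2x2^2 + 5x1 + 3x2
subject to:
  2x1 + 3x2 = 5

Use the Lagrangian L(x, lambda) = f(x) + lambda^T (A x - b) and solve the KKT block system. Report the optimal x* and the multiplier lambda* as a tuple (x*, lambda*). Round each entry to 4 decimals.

Form the Lagrangian:
  L(x, lambda) = (1/2) x^T Q x + c^T x + lambda^T (A x - b)
Stationarity (grad_x L = 0): Q x + c + A^T lambda = 0.
Primal feasibility: A x = b.

This gives the KKT block system:
  [ Q   A^T ] [ x     ]   [-c ]
  [ A    0  ] [ lambda ] = [ b ]

Solving the linear system:
  x*      = (-0.0263, 1.6842)
  lambda* = (-3.2368)
  f(x*)   = 10.5526

x* = (-0.0263, 1.6842), lambda* = (-3.2368)


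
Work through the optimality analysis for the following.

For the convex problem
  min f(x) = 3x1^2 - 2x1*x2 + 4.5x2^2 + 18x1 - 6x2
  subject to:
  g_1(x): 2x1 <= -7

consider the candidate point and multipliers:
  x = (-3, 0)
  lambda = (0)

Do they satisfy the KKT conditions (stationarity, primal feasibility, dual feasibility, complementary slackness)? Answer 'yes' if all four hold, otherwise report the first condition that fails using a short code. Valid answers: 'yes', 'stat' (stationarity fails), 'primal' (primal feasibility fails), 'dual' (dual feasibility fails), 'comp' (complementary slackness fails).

Gradient of f: grad f(x) = Q x + c = (0, 0)
Constraint values g_i(x) = a_i^T x - b_i:
  g_1((-3, 0)) = 1
Stationarity residual: grad f(x) + sum_i lambda_i a_i = (0, 0)
  -> stationarity OK
Primal feasibility (all g_i <= 0): FAILS
Dual feasibility (all lambda_i >= 0): OK
Complementary slackness (lambda_i * g_i(x) = 0 for all i): OK

Verdict: the first failing condition is primal_feasibility -> primal.

primal


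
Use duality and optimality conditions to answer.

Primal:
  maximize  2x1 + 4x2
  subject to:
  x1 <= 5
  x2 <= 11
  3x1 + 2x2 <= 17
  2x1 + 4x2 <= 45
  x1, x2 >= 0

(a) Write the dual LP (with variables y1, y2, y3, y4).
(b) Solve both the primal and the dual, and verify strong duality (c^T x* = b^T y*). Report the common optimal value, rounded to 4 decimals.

The standard primal-dual pair for 'max c^T x s.t. A x <= b, x >= 0' is:
  Dual:  min b^T y  s.t.  A^T y >= c,  y >= 0.

So the dual LP is:
  minimize  5y1 + 11y2 + 17y3 + 45y4
  subject to:
    y1 + 3y3 + 2y4 >= 2
    y2 + 2y3 + 4y4 >= 4
    y1, y2, y3, y4 >= 0

Solving the primal: x* = (0, 8.5).
  primal value c^T x* = 34.
Solving the dual: y* = (0, 0, 2, 0).
  dual value b^T y* = 34.
Strong duality: c^T x* = b^T y*. Confirmed.

34


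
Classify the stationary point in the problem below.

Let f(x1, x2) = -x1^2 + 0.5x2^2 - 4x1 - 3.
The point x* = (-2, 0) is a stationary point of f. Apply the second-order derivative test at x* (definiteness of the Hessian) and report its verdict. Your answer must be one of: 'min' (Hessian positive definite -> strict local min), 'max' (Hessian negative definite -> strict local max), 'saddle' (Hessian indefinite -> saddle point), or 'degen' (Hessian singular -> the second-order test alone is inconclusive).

Compute the Hessian H = grad^2 f:
  H = [[-2, 0], [0, 1]]
Verify stationarity: grad f(x*) = H x* + g = (0, 0).
Eigenvalues of H: -2, 1.
Eigenvalues have mixed signs, so H is indefinite -> x* is a saddle point.

saddle
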